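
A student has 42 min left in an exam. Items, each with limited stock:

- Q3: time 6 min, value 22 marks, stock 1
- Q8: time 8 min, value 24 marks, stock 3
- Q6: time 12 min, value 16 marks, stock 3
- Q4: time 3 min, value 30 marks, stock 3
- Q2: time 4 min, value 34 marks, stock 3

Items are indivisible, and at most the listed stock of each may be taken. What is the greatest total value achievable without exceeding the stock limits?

240 marks

Best selections within time 42 and stock limits:
- 2×Q8 + 3×Q4 + 3×Q2: time 37, value 240
- 1×Q3 + 1×Q8 + 3×Q4 + 3×Q2: time 35, value 238
- 3×Q8 + 2×Q4 + 3×Q2: time 42, value 234
- 1×Q3 + 2×Q8 + 2×Q4 + 3×Q2: time 40, value 232
Best: 240 marks.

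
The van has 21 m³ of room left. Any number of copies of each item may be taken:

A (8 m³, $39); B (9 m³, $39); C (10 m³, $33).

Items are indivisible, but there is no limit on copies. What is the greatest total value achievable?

Best value-per-unit is A at 39/8, and filling with it alone uses volume 2×8=16. No mix of the others beats 2×39 = 78.

$78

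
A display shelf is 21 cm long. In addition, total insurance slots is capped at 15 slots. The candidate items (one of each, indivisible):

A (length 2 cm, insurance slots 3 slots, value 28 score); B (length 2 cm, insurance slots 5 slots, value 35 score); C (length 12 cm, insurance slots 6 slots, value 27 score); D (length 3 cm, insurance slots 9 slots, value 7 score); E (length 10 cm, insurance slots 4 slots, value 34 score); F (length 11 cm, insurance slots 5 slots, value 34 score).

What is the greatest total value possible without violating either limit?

97 score

Feasible sets respecting both limits:
- A+B+E: length 14, insurance slots 12, value 97
- A+B+F: length 15, insurance slots 13, value 97
- A+B+C: length 16, insurance slots 14, value 90
- B+E: length 12, insurance slots 9, value 69
Best: 97 score.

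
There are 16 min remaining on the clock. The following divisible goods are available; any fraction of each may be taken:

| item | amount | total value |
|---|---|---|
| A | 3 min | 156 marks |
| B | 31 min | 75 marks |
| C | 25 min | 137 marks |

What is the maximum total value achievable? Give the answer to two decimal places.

Take in order of value per unit:
- A (156/3 per unit): all 3 → value 156, running total 156.00
- C (137/25 per unit): 13 of 25 → value 13×137/25 = 71.2400, running total 227.24
Total 227.24.

227.24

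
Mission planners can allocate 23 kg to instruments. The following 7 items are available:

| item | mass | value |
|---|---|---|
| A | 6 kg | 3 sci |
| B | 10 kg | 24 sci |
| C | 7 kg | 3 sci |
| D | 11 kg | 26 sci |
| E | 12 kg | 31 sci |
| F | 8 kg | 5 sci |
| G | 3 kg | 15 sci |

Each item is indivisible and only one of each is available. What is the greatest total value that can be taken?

57 sci

Check high-value combinations within 23 kg:
- D+E: mass 11+12=23, value 26+31=57
- B+E: mass 10+12=22, value 24+31=55
- E+F+G: mass 12+8+3=23, value 31+5+15=51
- B+D: mass 10+11=21, value 24+26=50
- A+E+G: mass 6+12+3=21, value 3+31+15=49
Best: 57 sci.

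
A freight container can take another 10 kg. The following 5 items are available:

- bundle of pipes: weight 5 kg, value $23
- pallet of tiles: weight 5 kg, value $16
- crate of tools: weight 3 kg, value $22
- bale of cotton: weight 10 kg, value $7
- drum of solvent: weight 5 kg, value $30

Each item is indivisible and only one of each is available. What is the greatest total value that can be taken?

Check high-value combinations within 10 kg:
- bundle of pipes+drum of solvent: weight 5+5=10, value 23+30=53
- crate of tools+drum of solvent: weight 3+5=8, value 22+30=52
- pallet of tiles+drum of solvent: weight 5+5=10, value 16+30=46
Best: $53.

$53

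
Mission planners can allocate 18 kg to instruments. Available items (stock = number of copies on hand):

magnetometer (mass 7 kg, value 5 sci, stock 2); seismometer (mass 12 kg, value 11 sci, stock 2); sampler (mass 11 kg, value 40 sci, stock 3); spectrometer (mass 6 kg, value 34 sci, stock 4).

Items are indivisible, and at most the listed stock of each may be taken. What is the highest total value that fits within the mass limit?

102 sci

Best selections within mass 18 and stock limits:
- 3×spectrometer: mass 18, value 102
- 1×sampler + 1×spectrometer: mass 17, value 74
- 2×spectrometer: mass 12, value 68
Best: 102 sci.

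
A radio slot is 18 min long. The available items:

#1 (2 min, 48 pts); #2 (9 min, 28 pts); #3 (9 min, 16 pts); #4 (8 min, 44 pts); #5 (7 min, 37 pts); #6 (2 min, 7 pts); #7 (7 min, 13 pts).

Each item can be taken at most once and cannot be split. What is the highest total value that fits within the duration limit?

Check high-value combinations within 18 min:
- #1+#4+#5: duration 2+8+7=17, value 48+44+37=129
- #1+#2+#5: duration 2+9+7=18, value 48+28+37=113
- #1+#4+#7: duration 2+8+7=17, value 48+44+13=105
- #1+#5+#6+#7: duration 2+7+2+7=18, value 48+37+7+13=105
Best: 129 pts.

129 pts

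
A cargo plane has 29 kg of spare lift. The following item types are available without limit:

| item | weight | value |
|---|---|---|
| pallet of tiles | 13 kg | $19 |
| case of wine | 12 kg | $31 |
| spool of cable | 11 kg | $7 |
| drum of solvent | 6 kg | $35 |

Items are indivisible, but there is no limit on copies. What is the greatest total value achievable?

$140

Best value-per-unit is drum of solvent at 35/6, and filling with it alone uses weight 4×6=24. No mix of the others beats 4×35 = 140.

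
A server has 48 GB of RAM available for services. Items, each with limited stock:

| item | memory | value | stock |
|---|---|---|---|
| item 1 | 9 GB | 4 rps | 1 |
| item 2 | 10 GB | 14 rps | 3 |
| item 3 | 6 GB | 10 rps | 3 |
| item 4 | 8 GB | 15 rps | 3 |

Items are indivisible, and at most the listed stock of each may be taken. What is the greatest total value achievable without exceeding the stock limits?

79 rps

Top feasible selections:
- 1×item 2 + 2×item 3 + 3×item 4: memory 46, value 79
- 2×item 2 + 2×item 3 + 2×item 4: memory 48, value 78
- 3×item 3 + 3×item 4: memory 42, value 75
Best: 79 rps.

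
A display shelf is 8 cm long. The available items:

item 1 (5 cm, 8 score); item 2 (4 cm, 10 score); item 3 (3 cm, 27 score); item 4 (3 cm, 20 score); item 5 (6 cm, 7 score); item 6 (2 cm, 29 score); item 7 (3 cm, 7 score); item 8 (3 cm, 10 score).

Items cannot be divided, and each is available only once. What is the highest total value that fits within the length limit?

76 score

Check high-value combinations within 8 cm:
- item 3+item 4+item 6: length 3+3+2=8, value 27+20+29=76
- item 3+item 6+item 8: length 3+2+3=8, value 27+29+10=66
- item 3+item 6+item 7: length 3+2+3=8, value 27+29+7=63
- item 4+item 6+item 8: length 3+2+3=8, value 20+29+10=59
Best: 76 score.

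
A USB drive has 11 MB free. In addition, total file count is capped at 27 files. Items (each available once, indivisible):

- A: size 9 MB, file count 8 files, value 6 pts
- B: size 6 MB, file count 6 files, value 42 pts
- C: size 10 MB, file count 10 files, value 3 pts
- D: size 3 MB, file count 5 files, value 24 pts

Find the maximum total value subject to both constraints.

Feasible sets respecting both limits:
- B+D: size 9, file count 11, value 66
- B: size 6, file count 6, value 42
- D: size 3, file count 5, value 24
- A: size 9, file count 8, value 6
Best: 66 pts.

66 pts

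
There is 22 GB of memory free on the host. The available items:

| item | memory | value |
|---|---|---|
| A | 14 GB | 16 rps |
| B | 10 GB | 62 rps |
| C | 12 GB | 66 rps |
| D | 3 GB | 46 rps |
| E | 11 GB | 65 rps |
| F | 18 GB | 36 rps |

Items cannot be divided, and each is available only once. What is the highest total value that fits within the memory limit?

128 rps

Check high-value combinations within 22 GB:
- B+C: memory 10+12=22, value 62+66=128
- B+E: memory 10+11=21, value 62+65=127
- C+D: memory 12+3=15, value 66+46=112
Best: 128 rps.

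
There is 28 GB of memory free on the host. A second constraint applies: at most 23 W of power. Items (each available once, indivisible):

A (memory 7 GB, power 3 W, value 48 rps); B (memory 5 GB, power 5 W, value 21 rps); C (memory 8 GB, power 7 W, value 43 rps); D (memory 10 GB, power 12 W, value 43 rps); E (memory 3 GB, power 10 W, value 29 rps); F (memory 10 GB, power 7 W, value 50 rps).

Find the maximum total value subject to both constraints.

Feasible sets respecting both limits:
- A+C+F: memory 25, power 17, value 141
- A+D+F: memory 27, power 22, value 141
- A+C+D: memory 25, power 22, value 134
- A+E+F: memory 20, power 20, value 127
Best: 141 rps.

141 rps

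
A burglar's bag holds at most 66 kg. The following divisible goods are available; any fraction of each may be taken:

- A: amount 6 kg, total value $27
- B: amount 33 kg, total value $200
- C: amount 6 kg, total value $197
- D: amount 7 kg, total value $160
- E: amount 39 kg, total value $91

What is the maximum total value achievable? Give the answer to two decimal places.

Take in order of value per unit:
- C (197/6 per unit): all 6 → value 197, running total 197.00
- D (160/7 per unit): all 7 → value 160, running total 357.00
- B (200/33 per unit): all 33 → value 200, running total 557.00
- A (27/6 per unit): all 6 → value 27, running total 584.00
- E (91/39 per unit): 14 of 39 → value 14×91/39 = 32.6667, running total 616.67
Total 616.67.

616.67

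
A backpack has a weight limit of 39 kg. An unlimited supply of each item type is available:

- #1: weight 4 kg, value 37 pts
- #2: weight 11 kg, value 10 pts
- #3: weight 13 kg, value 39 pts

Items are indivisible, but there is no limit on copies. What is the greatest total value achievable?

333 pts

Best value-per-unit is #1 at 37/4, and filling with it alone uses weight 9×4=36. No mix of the others beats 9×37 = 333.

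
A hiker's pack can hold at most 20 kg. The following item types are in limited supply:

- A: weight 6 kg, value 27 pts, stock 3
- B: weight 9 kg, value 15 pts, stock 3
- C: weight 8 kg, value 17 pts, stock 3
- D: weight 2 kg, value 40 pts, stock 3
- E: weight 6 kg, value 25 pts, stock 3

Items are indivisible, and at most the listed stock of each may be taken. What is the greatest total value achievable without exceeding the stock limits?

174 pts

Best selections within weight 20 and stock limits:
- 2×A + 3×D: weight 18, value 174
- 1×A + 3×D + 1×E: weight 18, value 172
Best: 174 pts.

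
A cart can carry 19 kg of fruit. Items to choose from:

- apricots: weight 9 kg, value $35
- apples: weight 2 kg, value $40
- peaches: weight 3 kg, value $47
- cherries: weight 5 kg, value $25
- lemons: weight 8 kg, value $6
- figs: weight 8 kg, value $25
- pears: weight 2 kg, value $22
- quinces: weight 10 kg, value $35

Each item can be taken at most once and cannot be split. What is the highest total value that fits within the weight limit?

Check high-value combinations within 19 kg:
- apricots+apples+peaches+cherries: weight 9+2+3+5=19, value 35+40+47+25=147
- apricots+apples+peaches+pears: weight 9+2+3+2=16, value 35+40+47+22=144
- apples+peaches+pears+quinces: weight 2+3+2+10=17, value 40+47+22+35=144
Best: $147.

$147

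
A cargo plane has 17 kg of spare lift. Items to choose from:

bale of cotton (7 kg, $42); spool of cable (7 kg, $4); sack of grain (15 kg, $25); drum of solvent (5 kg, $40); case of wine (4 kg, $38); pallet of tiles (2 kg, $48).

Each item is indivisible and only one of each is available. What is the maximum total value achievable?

$130

Check high-value combinations within 17 kg:
- bale of cotton+drum of solvent+pallet of tiles: weight 7+5+2=14, value 42+40+48=130
- bale of cotton+case of wine+pallet of tiles: weight 7+4+2=13, value 42+38+48=128
- drum of solvent+case of wine+pallet of tiles: weight 5+4+2=11, value 40+38+48=126
- bale of cotton+drum of solvent+case of wine: weight 7+5+4=16, value 42+40+38=120
- bale of cotton+spool of cable+pallet of tiles: weight 7+7+2=16, value 42+4+48=94
Best: $130.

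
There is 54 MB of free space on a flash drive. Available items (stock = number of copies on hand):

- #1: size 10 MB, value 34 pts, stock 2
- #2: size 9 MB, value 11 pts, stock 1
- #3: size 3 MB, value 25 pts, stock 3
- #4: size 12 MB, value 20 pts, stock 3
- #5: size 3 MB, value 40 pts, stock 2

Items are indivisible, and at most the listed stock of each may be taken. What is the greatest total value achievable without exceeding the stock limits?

Best selections within size 54 and stock limits:
- 2×#1 + 3×#3 + 1×#4 + 2×#5: size 47, value 243
- 2×#1 + 1×#2 + 3×#3 + 2×#5: size 44, value 234
Best: 243 pts.

243 pts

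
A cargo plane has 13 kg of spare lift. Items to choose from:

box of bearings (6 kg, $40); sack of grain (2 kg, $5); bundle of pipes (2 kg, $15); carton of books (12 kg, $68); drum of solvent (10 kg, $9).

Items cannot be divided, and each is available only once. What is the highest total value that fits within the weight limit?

$68

This is a 0/1 knapsack; check combinations near the capacity.
- carton of books: weight 12, value 68
- box of bearings+sack of grain+bundle of pipes: weight 6+2+2=10, value 40+5+15=60
- box of bearings+bundle of pipes: weight 6+2=8, value 40+15=55
- box of bearings+sack of grain: weight 6+2=8, value 40+5=45
- box of bearings: weight 6, value 40
Best: $68.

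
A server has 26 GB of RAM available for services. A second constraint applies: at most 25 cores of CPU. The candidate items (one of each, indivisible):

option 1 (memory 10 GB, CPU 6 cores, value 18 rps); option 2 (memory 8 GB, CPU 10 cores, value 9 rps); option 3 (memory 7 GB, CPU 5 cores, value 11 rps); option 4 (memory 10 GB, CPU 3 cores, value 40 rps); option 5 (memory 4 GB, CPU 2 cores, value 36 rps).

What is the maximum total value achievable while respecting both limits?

Feasible sets respecting both limits:
- option 1+option 4+option 5: memory 24, CPU 11, value 94
- option 3+option 4+option 5: memory 21, CPU 10, value 87
- option 2+option 4+option 5: memory 22, CPU 15, value 85
- option 4+option 5: memory 14, CPU 5, value 76
Best: 94 rps.

94 rps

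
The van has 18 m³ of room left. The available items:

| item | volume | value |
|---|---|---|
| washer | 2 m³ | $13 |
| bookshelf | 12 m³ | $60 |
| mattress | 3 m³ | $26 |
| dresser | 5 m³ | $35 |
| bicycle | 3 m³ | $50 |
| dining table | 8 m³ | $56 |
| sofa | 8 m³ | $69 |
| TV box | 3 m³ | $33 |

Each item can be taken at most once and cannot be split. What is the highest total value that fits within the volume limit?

$178

Check high-value combinations within 18 m³:
- mattress+bicycle+sofa+TV box: volume 3+3+8+3=17, value 26+50+69+33=178
- washer+dresser+bicycle+sofa: volume 2+5+3+8=18, value 13+35+50+69=167
- washer+bicycle+sofa+TV box: volume 2+3+8+3=16, value 13+50+69+33=165
- mattress+bicycle+dining table+TV box: volume 3+3+8+3=17, value 26+50+56+33=165
Best: $178.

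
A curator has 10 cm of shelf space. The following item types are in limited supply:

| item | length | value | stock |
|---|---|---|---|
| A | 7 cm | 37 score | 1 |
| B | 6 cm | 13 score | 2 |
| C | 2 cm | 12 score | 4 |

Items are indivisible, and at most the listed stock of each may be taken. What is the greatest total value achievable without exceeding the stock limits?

49 score

Top feasible selections:
- 1×A + 1×C: length 9, value 49
- 4×C: length 8, value 48
Best: 49 score.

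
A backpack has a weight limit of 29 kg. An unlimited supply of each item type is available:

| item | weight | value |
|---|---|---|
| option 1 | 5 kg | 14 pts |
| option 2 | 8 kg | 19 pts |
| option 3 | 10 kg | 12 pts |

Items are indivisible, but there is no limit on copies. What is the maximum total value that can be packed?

Best value-per-unit is option 1 at 14/5; filling with it alone gives 5×14 = 70.
Optimal mix: 4×option 1 + 1×option 2 → weight 28, value 75.

75 pts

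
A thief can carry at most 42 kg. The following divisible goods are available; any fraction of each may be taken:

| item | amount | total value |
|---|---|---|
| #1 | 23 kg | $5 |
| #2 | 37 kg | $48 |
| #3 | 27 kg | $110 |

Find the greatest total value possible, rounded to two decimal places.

129.46

Take in order of value per unit:
- #3 (110/27 per unit): all 27 → value 110, running total 110.00
- #2 (48/37 per unit): 15 of 37 → value 15×48/37 = 19.4595, running total 129.46
Total 129.46.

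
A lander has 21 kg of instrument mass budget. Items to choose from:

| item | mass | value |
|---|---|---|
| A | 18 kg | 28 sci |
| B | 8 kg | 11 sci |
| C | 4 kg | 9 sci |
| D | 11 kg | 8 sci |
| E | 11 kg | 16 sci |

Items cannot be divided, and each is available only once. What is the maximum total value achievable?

This is a 0/1 knapsack; check combinations near the capacity.
- A: mass 18, value 28
- B+E: mass 8+11=19, value 11+16=27
- C+E: mass 4+11=15, value 9+16=25
- B+C: mass 8+4=12, value 11+9=20
Best: 28 sci.

28 sci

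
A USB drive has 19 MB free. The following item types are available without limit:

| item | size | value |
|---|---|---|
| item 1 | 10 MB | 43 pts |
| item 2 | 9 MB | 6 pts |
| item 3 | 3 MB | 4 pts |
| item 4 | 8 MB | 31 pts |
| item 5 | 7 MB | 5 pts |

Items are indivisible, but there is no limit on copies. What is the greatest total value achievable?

74 pts

Best value-per-unit is item 1 at 43/10; filling with it alone gives 1×43 = 43.
Optimal mix: 1×item 1 + 1×item 4 → size 18, value 74.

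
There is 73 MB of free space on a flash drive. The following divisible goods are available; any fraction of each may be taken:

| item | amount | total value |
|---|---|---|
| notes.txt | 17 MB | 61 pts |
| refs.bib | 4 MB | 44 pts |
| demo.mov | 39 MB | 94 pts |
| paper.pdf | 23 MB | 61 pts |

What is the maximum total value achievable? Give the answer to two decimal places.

Take in order of value per unit:
- refs.bib (44/4 per unit): all 4 → value 44, running total 44.00
- notes.txt (61/17 per unit): all 17 → value 61, running total 105.00
- paper.pdf (61/23 per unit): all 23 → value 61, running total 166.00
- demo.mov (94/39 per unit): 29 of 39 → value 29×94/39 = 69.8974, running total 235.90
Total 235.90.

235.90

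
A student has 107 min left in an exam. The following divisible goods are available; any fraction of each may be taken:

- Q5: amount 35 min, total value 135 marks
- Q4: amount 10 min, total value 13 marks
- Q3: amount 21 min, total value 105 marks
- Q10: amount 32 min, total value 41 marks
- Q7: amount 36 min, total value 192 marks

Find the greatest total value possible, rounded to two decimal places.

Take in order of value per unit:
- Q7 (192/36 per unit): all 36 → value 192, running total 192.00
- Q3 (105/21 per unit): all 21 → value 105, running total 297.00
- Q5 (135/35 per unit): all 35 → value 135, running total 432.00
- Q4 (13/10 per unit): all 10 → value 13, running total 445.00
- Q10 (41/32 per unit): 5 of 32 → value 5×41/32 = 6.4063, running total 451.41
Total 451.41.

451.41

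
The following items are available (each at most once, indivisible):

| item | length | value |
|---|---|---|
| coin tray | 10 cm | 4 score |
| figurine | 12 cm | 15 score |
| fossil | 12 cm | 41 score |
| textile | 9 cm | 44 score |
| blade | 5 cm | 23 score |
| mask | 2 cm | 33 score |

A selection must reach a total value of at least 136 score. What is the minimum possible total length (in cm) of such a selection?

28

Subsets with value ≥ 136, sorted by total length:
- fossil+textile+blade+mask: length 28, value 141
- coin tray+fossil+textile+blade+mask: length 38, value 145
- figurine+fossil+textile+blade+mask: length 40, value 156
Minimum length: 28 cm.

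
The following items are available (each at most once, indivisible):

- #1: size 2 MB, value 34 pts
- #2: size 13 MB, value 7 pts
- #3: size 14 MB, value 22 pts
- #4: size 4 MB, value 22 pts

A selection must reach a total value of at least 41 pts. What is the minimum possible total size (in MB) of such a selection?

Subsets with value ≥ 41, sorted by total size:
- #1+#4: size 6, value 56
- #1+#2: size 15, value 41
Minimum size: 6 MB.

6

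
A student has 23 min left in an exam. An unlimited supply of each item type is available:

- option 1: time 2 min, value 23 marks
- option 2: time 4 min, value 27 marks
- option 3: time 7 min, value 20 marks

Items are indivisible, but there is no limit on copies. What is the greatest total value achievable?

253 marks

Best value-per-unit is option 1 at 23/2, and filling with it alone uses time 11×2=22. No mix of the others beats 11×23 = 253.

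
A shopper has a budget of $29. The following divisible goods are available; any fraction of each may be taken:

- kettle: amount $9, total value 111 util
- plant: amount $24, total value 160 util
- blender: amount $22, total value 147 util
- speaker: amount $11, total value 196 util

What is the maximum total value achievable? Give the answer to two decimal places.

367.14

Take in order of value per unit:
- speaker (196/11 per unit): all 11 → value 196, running total 196.00
- kettle (111/9 per unit): all 9 → value 111, running total 307.00
- blender (147/22 per unit): 9 of 22 → value 9×147/22 = 60.1364, running total 367.14
Total 367.14.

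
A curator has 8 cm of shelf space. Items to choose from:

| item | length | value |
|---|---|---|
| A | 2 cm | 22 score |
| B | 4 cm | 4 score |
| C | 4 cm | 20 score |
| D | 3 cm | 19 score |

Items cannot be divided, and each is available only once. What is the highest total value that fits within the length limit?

42 score

Check high-value combinations within 8 cm:
- A+C: length 2+4=6, value 22+20=42
- A+D: length 2+3=5, value 22+19=41
- C+D: length 4+3=7, value 20+19=39
Best: 42 score.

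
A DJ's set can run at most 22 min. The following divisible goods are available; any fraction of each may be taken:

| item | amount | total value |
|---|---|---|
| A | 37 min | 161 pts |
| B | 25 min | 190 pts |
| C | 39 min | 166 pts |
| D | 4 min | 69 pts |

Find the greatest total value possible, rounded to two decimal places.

205.80

Take in order of value per unit:
- D (69/4 per unit): all 4 → value 69, running total 69.00
- B (190/25 per unit): 18 of 25 → value 18×190/25 = 136.8000, running total 205.80
Total 205.80.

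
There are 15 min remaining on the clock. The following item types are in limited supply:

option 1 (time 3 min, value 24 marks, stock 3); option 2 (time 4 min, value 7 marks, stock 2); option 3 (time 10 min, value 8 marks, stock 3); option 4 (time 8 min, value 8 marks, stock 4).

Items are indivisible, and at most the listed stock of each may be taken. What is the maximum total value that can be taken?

79 marks

Best selections within time 15 and stock limits:
- 3×option 1 + 1×option 2: time 13, value 79
- 3×option 1: time 9, value 72
Best: 79 marks.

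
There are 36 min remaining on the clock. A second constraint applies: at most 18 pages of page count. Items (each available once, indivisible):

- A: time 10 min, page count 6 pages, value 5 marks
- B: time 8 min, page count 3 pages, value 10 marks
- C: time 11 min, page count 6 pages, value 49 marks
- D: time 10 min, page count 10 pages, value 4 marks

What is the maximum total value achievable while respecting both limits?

Feasible sets respecting both limits:
- A+B+C: time 29, page count 15, value 64
- B+C: time 19, page count 9, value 59
- A+C: time 21, page count 12, value 54
- C+D: time 21, page count 16, value 53
Best: 64 marks.

64 marks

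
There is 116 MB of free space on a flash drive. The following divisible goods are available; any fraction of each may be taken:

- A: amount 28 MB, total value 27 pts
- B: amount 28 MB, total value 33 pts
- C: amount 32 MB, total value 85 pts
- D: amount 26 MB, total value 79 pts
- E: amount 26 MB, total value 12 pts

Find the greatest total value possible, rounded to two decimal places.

Take in order of value per unit:
- D (79/26 per unit): all 26 → value 79, running total 79.00
- C (85/32 per unit): all 32 → value 85, running total 164.00
- B (33/28 per unit): all 28 → value 33, running total 197.00
- A (27/28 per unit): all 28 → value 27, running total 224.00
- E (12/26 per unit): 2 of 26 → value 2×12/26 = 0.9231, running total 224.92
Total 224.92.

224.92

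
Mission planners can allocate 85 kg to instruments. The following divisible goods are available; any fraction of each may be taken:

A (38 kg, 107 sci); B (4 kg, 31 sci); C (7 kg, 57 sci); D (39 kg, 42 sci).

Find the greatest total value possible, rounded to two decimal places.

Take in order of value per unit:
- C (57/7 per unit): all 7 → value 57, running total 57.00
- B (31/4 per unit): all 4 → value 31, running total 88.00
- A (107/38 per unit): all 38 → value 107, running total 195.00
- D (42/39 per unit): 36 of 39 → value 36×42/39 = 38.7692, running total 233.77
Total 233.77.

233.77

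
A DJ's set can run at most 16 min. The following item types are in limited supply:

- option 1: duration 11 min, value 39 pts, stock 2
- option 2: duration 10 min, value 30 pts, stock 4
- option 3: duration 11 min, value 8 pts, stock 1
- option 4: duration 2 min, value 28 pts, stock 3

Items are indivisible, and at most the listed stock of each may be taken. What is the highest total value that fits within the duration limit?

114 pts

Best selections within duration 16 and stock limits:
- 1×option 2 + 3×option 4: duration 16, value 114
- 1×option 1 + 2×option 4: duration 15, value 95
- 1×option 2 + 2×option 4: duration 14, value 86
Best: 114 pts.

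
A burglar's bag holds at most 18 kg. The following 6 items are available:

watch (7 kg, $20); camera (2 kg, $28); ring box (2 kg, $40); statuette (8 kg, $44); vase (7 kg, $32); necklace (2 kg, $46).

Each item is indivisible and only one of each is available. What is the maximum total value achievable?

$158

Check high-value combinations within 18 kg:
- camera+ring box+statuette+necklace: weight 2+2+8+2=14, value 28+40+44+46=158
- camera+ring box+vase+necklace: weight 2+2+7+2=13, value 28+40+32+46=146
- watch+ring box+vase+necklace: weight 7+2+7+2=18, value 20+40+32+46=138
- watch+camera+ring box+necklace: weight 7+2+2+2=13, value 20+28+40+46=134
Best: $158.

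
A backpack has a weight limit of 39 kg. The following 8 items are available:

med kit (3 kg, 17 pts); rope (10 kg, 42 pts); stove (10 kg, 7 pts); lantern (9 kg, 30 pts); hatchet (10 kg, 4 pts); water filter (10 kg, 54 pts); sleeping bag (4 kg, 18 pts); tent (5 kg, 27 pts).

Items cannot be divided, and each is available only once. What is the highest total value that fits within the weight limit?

171 pts

Check high-value combinations within 39 kg:
- rope+lantern+water filter+sleeping bag+tent: weight 10+9+10+4+5=38, value 42+30+54+18+27=171
- med kit+rope+lantern+water filter+tent: weight 3+10+9+10+5=37, value 17+42+30+54+27=170
- med kit+rope+lantern+water filter+sleeping bag: weight 3+10+9+10+4=36, value 17+42+30+54+18=161
- med kit+rope+water filter+sleeping bag+tent: weight 3+10+10+4+5=32, value 17+42+54+18+27=158
- rope+lantern+water filter+tent: weight 10+9+10+5=34, value 42+30+54+27=153
Best: 171 pts.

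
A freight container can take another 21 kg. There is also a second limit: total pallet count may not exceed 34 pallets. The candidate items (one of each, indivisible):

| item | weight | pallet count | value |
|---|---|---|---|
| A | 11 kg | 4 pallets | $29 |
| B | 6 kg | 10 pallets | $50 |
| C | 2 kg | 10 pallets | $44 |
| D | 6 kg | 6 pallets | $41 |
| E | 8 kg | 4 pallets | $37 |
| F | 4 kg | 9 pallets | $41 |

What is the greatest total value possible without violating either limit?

$172

Feasible sets respecting both limits:
- B+C+E+F: weight 20, pallet count 33, value 172
- C+D+E+F: weight 20, pallet count 29, value 163
- B+C+D: weight 14, pallet count 26, value 135
- B+C+F: weight 12, pallet count 29, value 135
Best: $172.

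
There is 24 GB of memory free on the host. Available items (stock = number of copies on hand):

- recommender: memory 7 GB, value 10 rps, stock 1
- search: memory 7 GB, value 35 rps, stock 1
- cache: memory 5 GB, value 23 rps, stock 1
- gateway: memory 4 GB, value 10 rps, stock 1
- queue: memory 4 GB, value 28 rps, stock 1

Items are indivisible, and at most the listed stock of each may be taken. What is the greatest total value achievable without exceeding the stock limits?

Best selections within memory 24 and stock limits:
- 1×search + 1×cache + 1×gateway + 1×queue: memory 20, value 96
- 1×recommender + 1×search + 1×cache + 1×queue: memory 23, value 96
Best: 96 rps.

96 rps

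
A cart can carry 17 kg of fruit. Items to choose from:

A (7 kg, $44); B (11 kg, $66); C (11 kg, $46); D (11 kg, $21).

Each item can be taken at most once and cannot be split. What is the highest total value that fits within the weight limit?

Check high-value combinations within 17 kg:
- B: weight 11, value 66
- C: weight 11, value 46
- A: weight 7, value 44
- D: weight 11, value 21
Best: $66.

$66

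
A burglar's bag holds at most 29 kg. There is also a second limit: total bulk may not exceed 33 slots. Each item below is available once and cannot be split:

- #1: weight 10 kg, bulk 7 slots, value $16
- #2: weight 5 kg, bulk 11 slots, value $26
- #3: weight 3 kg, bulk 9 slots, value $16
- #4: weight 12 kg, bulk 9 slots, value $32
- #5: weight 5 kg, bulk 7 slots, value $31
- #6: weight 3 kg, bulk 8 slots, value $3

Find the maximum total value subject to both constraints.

$89

Feasible sets respecting both limits:
- #2+#4+#5: weight 22, bulk 27, value 89
- #3+#4+#5+#6: weight 23, bulk 33, value 82
- #1+#4+#5: weight 27, bulk 23, value 79
- #3+#4+#5: weight 20, bulk 25, value 79
Best: $89.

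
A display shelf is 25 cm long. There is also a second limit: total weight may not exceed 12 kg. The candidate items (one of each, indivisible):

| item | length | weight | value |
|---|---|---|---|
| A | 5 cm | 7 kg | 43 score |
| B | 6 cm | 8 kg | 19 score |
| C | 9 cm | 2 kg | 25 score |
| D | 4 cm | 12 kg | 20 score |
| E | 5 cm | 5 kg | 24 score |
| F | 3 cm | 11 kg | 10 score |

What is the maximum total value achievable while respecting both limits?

68 score

Feasible sets respecting both limits:
- A+C: length 14, weight 9, value 68
- A+E: length 10, weight 12, value 67
- C+E: length 14, weight 7, value 49
- B+C: length 15, weight 10, value 44
Best: 68 score.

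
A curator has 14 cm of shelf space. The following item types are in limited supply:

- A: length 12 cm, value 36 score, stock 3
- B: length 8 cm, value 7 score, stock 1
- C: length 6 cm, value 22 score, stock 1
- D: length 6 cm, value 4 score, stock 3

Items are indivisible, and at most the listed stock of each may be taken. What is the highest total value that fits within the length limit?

36 score

Top feasible selections:
- 1×A: length 12, value 36
- 1×B + 1×C: length 14, value 29
- 1×C + 1×D: length 12, value 26
Best: 36 score.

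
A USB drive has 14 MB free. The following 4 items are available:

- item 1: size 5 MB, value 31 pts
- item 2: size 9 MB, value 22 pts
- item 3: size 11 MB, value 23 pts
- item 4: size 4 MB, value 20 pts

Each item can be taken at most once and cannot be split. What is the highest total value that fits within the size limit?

Check high-value combinations within 14 MB:
- item 1+item 2: size 5+9=14, value 31+22=53
- item 1+item 4: size 5+4=9, value 31+20=51
- item 2+item 4: size 9+4=13, value 22+20=42
Best: 53 pts.

53 pts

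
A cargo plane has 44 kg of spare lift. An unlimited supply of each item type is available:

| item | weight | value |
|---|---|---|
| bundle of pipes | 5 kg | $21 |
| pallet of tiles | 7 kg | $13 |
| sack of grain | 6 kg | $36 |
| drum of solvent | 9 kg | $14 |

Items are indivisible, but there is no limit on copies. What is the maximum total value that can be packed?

$252

Best value-per-unit is sack of grain at 36/6, and filling with it alone uses weight 7×6=42. No mix of the others beats 7×36 = 252.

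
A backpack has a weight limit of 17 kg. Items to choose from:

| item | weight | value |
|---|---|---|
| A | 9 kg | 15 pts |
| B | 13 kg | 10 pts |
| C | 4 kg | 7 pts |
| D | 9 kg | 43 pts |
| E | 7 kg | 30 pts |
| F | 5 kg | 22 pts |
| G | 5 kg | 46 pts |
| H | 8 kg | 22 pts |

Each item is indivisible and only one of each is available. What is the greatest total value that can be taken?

98 pts

Check high-value combinations within 17 kg:
- E+F+G: weight 7+5+5=17, value 30+22+46=98
- D+G: weight 9+5=14, value 43+46=89
- C+E+G: weight 4+7+5=16, value 7+30+46=83
- E+G: weight 7+5=12, value 30+46=76
- C+F+G: weight 4+5+5=14, value 7+22+46=75
Best: 98 pts.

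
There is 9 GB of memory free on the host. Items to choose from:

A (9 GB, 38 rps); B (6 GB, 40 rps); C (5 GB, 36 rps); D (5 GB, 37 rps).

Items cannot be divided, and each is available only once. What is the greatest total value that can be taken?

40 rps

Check high-value combinations within 9 GB:
- B: memory 6, value 40
- A: memory 9, value 38
- D: memory 5, value 37
Best: 40 rps.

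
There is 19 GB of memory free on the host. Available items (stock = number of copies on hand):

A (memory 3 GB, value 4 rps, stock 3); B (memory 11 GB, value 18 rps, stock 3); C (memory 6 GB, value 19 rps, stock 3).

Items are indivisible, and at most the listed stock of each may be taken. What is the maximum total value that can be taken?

57 rps

Best selections within memory 19 and stock limits:
- 3×C: memory 18, value 57
- 2×A + 2×C: memory 18, value 46
- 1×A + 2×C: memory 15, value 42
- 2×C: memory 12, value 38
Best: 57 rps.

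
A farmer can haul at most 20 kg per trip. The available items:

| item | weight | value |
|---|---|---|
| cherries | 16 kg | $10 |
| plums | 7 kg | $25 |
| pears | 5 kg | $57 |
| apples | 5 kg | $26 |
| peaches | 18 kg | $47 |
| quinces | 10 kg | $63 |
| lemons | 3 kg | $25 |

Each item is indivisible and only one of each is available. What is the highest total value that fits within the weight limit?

Check high-value combinations within 20 kg:
- pears+apples+quinces: weight 5+5+10=20, value 57+26+63=146
- pears+quinces+lemons: weight 5+10+3=18, value 57+63+25=145
- plums+pears+apples+lemons: weight 7+5+5+3=20, value 25+57+26+25=133
Best: $146.

$146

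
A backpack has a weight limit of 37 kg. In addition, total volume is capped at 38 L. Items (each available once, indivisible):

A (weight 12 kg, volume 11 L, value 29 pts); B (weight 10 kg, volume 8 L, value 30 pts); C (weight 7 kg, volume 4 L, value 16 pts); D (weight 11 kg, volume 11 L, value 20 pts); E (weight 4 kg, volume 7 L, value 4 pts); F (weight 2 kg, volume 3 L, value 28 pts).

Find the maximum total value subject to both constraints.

Feasible sets respecting both limits:
- A+B+D+F: weight 35, volume 33, value 107
- A+B+C+E+F: weight 35, volume 33, value 107
- A+B+C+F: weight 31, volume 26, value 103
Best: 107 pts.

107 pts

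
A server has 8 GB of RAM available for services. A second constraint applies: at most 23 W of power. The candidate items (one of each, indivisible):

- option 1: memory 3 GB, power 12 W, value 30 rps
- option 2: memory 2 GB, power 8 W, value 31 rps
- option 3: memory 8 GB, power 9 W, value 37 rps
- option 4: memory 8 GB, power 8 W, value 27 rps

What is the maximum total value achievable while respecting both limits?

61 rps

Feasible sets respecting both limits:
- option 1+option 2: memory 5, power 20, value 61
- option 3: memory 8, power 9, value 37
- option 2: memory 2, power 8, value 31
- option 1: memory 3, power 12, value 30
Best: 61 rps.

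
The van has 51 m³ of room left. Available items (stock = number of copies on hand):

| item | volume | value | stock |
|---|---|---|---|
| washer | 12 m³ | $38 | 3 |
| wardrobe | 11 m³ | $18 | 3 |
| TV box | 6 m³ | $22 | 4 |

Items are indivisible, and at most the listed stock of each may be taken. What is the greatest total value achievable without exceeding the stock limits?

$164

Best selections within volume 51 and stock limits:
- 2×washer + 4×TV box: volume 48, value 164
- 3×washer + 2×TV box: volume 48, value 158
Best: $164.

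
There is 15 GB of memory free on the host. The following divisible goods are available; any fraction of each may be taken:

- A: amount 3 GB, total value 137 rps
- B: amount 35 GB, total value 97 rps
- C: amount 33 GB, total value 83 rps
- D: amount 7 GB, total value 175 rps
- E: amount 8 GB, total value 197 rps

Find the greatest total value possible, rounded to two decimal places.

435.13

Take in order of value per unit:
- A (137/3 per unit): all 3 → value 137, running total 137.00
- D (175/7 per unit): all 7 → value 175, running total 312.00
- E (197/8 per unit): 5 of 8 → value 5×197/8 = 123.1250, running total 435.13
Total 435.13.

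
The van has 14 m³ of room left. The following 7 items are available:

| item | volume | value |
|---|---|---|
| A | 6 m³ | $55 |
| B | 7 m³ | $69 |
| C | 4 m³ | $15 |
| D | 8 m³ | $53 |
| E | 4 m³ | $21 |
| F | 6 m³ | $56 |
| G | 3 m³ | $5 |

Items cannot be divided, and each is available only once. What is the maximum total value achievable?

This is a 0/1 knapsack; check combinations near the capacity.
- B+F: volume 7+6=13, value 69+56=125
- A+B: volume 6+7=13, value 55+69=124
- A+F: volume 6+6=12, value 55+56=111
- D+F: volume 8+6=14, value 53+56=109
Best: $125.

$125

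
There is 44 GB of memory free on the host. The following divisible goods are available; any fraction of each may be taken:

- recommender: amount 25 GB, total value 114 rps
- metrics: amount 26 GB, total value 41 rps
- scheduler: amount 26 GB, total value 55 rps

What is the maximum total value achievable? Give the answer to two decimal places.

154.19

Take in order of value per unit:
- recommender (114/25 per unit): all 25 → value 114, running total 114.00
- scheduler (55/26 per unit): 19 of 26 → value 19×55/26 = 40.1923, running total 154.19
Total 154.19.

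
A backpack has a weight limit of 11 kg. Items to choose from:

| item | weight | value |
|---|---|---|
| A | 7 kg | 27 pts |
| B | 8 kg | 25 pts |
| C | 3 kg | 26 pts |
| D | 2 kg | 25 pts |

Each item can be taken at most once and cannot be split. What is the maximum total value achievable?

Check high-value combinations within 11 kg:
- A+C: weight 7+3=10, value 27+26=53
- A+D: weight 7+2=9, value 27+25=52
- C+D: weight 3+2=5, value 26+25=51
- B+C: weight 8+3=11, value 25+26=51
Best: 53 pts.

53 pts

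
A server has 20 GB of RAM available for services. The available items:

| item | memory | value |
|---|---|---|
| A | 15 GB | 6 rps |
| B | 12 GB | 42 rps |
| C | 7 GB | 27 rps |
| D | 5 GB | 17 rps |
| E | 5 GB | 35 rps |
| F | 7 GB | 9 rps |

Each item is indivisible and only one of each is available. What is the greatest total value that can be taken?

This is a 0/1 knapsack; check combinations near the capacity.
- C+D+E: memory 7+5+5=17, value 27+17+35=79
- B+E: memory 12+5=17, value 42+35=77
- C+E+F: memory 7+5+7=19, value 27+35+9=71
Best: 79 rps.

79 rps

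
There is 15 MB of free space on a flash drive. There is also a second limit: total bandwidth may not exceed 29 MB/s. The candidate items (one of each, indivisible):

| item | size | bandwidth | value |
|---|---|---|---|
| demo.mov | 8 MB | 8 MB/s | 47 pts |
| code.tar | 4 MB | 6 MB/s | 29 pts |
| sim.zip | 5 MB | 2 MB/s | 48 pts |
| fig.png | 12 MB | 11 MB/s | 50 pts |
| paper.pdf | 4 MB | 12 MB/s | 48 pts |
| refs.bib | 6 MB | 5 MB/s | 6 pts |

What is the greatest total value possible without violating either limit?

Feasible sets respecting both limits:
- code.tar+sim.zip+paper.pdf: size 13, bandwidth 20, value 125
- sim.zip+paper.pdf+refs.bib: size 15, bandwidth 19, value 102
- sim.zip+paper.pdf: size 9, bandwidth 14, value 96
- demo.mov+sim.zip: size 13, bandwidth 10, value 95
Best: 125 pts.

125 pts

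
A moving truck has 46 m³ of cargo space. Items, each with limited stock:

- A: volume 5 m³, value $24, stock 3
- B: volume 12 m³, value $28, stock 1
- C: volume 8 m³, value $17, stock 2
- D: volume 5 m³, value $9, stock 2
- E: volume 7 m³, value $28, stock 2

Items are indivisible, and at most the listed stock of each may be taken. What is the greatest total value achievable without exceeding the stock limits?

Best selections within volume 46 and stock limits:
- 3×A + 1×B + 1×D + 2×E: volume 46, value 165
- 3×A + 2×C + 2×E: volume 45, value 162
Best: $165.

$165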